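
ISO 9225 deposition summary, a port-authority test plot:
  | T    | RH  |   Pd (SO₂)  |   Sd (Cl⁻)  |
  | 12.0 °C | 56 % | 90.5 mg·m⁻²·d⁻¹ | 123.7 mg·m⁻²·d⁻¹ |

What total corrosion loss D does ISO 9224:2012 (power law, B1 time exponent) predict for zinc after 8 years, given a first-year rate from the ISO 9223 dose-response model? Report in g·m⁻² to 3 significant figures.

zinc: temperature factor f = -0.071·(2.0) = -0.1420
  sulphur-dioxide contribution → 1.068 μm/a
  chloride contribution → 1.184 μm/a
  total first-year rate 2.252 μm/a
ISO 9224: D(t) = r_corr · t^b with b = 0.813 (zinc, B1)
  D(8) = 2.252 × 8^0.813 = 2.252 × 5.423 = 12.21 μm
  Mass loss = 12.21 μm × 7.14 g/cm³ = 87.18 g·m⁻²

D(8) = 87.2 g·m⁻²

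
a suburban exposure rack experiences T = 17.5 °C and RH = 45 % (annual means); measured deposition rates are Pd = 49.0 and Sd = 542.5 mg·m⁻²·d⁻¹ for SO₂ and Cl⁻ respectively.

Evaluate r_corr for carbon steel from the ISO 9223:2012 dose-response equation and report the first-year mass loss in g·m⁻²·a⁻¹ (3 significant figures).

carbon steel: T>10 °C ⇒ hinge -0.054·(17.5−10) = -0.4050
  sulphur-dioxide contribution → 21.97 μm/a
  chloride contribution → 44.96 μm/a
  total first-year rate 66.93 μm/a
Convert to mass loss: 66.93 μm/a × 7.85 g/cm³ = 525.4 g·m⁻²·a⁻¹

r_corr = 525 g·m⁻²·a⁻¹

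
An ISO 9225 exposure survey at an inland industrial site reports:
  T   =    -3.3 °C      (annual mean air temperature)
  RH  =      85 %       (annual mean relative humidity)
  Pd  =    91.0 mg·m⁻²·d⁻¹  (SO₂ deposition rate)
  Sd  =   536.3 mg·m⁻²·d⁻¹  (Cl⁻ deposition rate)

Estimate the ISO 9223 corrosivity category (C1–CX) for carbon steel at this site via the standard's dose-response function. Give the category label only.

carbon steel: f(T) = +0.150·(T−10) [T≤10 °C] = -1.9950
  Pd branch = 1.77·Pd^0.52·e^(0.02·RH+f) = 13.76 μm/a
  Sd branch = 0.102·Sd^0.62·e^(0.033·RH+0.04·T) = 72.73 μm/a
  r_corr = 13.76 + 72.73 = 86.49 μm/a
86.5 μm/a falls in (80, 200] for carbon steel → category C5

C5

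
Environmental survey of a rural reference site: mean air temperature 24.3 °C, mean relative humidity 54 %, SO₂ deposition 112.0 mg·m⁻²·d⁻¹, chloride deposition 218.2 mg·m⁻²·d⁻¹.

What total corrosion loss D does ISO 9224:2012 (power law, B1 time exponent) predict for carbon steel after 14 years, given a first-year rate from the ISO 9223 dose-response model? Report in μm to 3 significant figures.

D(14) = 291 μm

carbon steel: T>10 °C ⇒ hinge -0.054·(24.3−10) = -0.7722
  Pd branch = 1.77·Pd^0.52·e^(0.02·RH+f) = 28.01 μm/a
  Sd branch = 0.102·Sd^0.62·e^(0.033·RH+0.04·T) = 45.16 μm/a
  sum: 28.01 + 45.16 → r_corr = 73.16 μm/a
Long-term exponent b (ISO 9224 Table 2, B1) = 0.523
  D(14) = 73.16 × 14^0.523 = 73.16 × 3.976 = 290.9 μm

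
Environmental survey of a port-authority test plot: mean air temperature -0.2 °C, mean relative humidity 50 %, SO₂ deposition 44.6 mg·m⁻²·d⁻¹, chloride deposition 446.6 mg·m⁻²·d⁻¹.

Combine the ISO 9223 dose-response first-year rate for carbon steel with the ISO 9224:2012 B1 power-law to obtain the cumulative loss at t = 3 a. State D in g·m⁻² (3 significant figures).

carbon steel: T≤10 °C ⇒ hinge +0.150·(-0.2−10) = -1.5300
  sulphur-dioxide contribution → 7.507 μm/a
  chloride contribution → 23.16 μm/a
  ⇒ r_corr(carbon steel) = 30.66 μm/a
Power-law: D(3) = r_corr · 3^0.523
  D(3) = 30.66 × 3^0.523 = 30.66 × 1.776 = 54.47 μm
  Mass loss = 54.47 μm × 7.85 g/cm³ = 427.6 g·m⁻²

D(3) = 428 g·m⁻²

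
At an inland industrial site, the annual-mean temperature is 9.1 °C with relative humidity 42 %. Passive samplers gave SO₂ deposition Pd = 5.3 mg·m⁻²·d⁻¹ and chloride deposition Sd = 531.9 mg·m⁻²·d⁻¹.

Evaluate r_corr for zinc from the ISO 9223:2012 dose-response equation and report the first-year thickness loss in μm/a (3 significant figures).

zinc: temperature factor f = +0.038·(-0.9) = -0.0342
  SO₂ term: 0.0129·5.3^0.44·exp(0.046·42-0.0342) = 0.1793
  Sd branch = 0.0175·Sd^0.57·e^(0.008·RH+0.085·T) = 1.899 μm/a
  r_corr = 0.1793 + 1.899 = 2.079 μm/a

r_corr = 2.08 μm/a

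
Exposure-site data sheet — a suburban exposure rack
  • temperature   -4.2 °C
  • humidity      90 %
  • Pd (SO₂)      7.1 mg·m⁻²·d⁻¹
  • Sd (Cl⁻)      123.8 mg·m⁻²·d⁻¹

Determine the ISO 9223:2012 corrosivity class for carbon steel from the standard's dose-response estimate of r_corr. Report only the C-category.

C3

carbon steel: temperature factor f = +0.150·(-14.2) = -2.1300
  sulphur-dioxide contribution → 3.526 μm/a
  chloride contribution → 33.34 μm/a
  ⇒ r_corr(carbon steel) = 36.87 μm/a
36.9 μm/a falls in (25, 50] for carbon steel → category C3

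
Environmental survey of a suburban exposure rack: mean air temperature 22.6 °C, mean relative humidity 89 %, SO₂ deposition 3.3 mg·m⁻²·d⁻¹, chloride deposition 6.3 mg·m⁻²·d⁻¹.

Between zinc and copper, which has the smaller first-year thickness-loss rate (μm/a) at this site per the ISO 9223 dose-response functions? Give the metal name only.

zinc: T>10 °C ⇒ hinge -0.071·(22.6−10) = -0.8946
  sulphur-dioxide contribution → 0.5348 μm/a
  chloride contribution → 0.6953 μm/a
  ⇒ r_corr(zinc) = 1.23 μm/a
copper: f(T) = -0.080·(T−10) [T>10 °C] = -1.0080
  sulphur-dioxide contribution → 0.5033 μm/a
  chloride contribution → 1.256 μm/a
  total first-year rate 1.759 μm/a
Ordering by μm/a: copper (1.76) > zinc (1.23)

zinc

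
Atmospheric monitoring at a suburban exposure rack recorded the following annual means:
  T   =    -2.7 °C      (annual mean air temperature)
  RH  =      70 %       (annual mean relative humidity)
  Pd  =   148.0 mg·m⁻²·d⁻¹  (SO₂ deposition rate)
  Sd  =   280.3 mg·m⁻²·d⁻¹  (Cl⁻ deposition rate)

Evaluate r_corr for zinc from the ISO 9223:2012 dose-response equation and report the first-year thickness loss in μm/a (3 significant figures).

zinc: temperature factor f = +0.038·(-12.7) = -0.4826
  SO₂ term: 0.0129·148.0^0.44·exp(0.046·70-0.4826) = 1.796
  Sd branch = 0.0175·Sd^0.57·e^(0.008·RH+0.085·T) = 0.6049 μm/a
  sum: 1.796 + 0.6049 → r_corr = 2.401 μm/a

r_corr = 2.40 μm/a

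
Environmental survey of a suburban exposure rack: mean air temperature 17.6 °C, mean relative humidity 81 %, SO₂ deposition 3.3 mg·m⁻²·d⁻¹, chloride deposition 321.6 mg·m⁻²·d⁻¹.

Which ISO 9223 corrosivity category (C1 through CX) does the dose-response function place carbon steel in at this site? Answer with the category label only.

C5

carbon steel: T>10 °C ⇒ hinge -0.054·(17.6−10) = -0.4104
  sulphur-dioxide contribution → 11.04 μm/a
  chloride contribution → 107.1 μm/a
  total first-year rate 118.1 μm/a
118 μm/a falls in (80, 200] for carbon steel → category C5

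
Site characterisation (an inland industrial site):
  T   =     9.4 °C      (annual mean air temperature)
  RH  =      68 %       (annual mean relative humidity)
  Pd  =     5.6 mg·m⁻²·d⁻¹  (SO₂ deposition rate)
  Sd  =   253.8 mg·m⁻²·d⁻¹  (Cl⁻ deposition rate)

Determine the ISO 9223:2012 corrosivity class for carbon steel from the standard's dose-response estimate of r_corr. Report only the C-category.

C4

carbon steel: f(T) = +0.150·(T−10) [T≤10 °C] = -0.0900
  Pd branch = 1.77·Pd^0.52·e^(0.02·RH+f) = 15.44 μm/a
  Sd branch = 0.102·Sd^0.62·e^(0.033·RH+0.04·T) = 43.37 μm/a
  r_corr = 15.44 + 43.37 = 58.81 μm/a
ISO 9223 Table 2 (carbon steel): 50 < 58.8 ≤ 80 μm/a ⇒ C4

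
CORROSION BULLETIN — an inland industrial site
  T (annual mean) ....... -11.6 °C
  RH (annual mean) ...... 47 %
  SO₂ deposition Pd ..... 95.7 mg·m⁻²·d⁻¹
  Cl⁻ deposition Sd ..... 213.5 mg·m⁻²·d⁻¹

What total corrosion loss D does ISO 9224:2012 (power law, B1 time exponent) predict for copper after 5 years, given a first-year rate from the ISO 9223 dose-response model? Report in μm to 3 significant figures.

D(5) = 0.446 μm

copper: f(T) = +0.126·(T−10) [T≤10 °C] = -2.7216
  sulphur-dioxide contribution → 0.01827 μm/a
  chloride contribution → 0.1342 μm/a
  ⇒ r_corr(copper) = 0.1524 μm/a
Long-term exponent b (ISO 9224 Table 2, B1) = 0.667
  D(5) = 0.1524 × 5^0.667 = 0.1524 × 2.926 = 0.4459 μm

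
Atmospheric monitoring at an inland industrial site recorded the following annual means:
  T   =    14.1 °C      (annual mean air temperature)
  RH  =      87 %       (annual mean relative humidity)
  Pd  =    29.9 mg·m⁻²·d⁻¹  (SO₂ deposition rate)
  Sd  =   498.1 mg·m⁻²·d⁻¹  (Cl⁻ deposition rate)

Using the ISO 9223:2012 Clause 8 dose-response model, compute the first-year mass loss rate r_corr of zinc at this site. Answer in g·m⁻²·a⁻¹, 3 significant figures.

r_corr = 45.4 g·m⁻²·a⁻¹

zinc: T>10 °C ⇒ hinge -0.071·(14.1−10) = -0.2911
  Pd branch = 0.0129·Pd^0.44·e^(0.046·RH+f) = 2.352 μm/a
  Sd branch = 0.0175·Sd^0.57·e^(0.008·RH+0.085·T) = 4.011 μm/a
  r_corr = 2.352 + 4.011 = 6.364 μm/a
Convert to mass loss: 6.364 μm/a × 7.14 g/cm³ = 45.44 g·m⁻²·a⁻¹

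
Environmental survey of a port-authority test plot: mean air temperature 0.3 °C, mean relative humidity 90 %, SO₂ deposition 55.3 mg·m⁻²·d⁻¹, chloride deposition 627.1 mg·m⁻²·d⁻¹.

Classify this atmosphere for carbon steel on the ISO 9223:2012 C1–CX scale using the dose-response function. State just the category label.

C5

carbon steel: temperature factor f = +0.150·(-9.7) = -1.4550
  SO₂ term: 1.77·55.3^0.52·exp(0.02·90-1.4550) = 20.14
  Cl⁻ term: 0.102·627.1^0.62·exp(0.033·90+0.04·0.3) = 109.1
  r_corr = 20.14 + 109.1 = 129.3 μm/a
129 μm/a falls in (80, 200] for carbon steel → category C5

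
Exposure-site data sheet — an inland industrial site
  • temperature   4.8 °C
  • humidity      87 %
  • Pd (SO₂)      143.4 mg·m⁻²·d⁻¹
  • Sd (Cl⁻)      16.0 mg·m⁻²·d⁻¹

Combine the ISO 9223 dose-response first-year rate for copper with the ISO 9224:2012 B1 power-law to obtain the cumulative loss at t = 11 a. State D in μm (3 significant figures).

copper: temperature factor f = +0.126·(-5.2) = -0.6552
  sulphur-dioxide contribution → 1.697 μm/a
  chloride contribution → 0.6283 μm/a
  total first-year rate 2.325 μm/a
Long-term exponent b (ISO 9224 Table 2, B1) = 0.667
  D(11) = 2.325 × 11^0.667 = 2.325 × 4.95 = 11.51 μm

D(11) = 11.5 μm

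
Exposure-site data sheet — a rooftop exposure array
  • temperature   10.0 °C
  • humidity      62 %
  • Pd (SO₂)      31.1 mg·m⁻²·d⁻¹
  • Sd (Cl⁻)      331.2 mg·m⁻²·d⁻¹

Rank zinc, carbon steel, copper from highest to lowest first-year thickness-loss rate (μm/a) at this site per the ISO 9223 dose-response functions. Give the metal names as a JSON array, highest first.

zinc: f(T) = +0.038·(T−10) [T≤10 °C] = +0.0000
  SO₂ term: 0.0129·31.1^0.44·exp(0.046·62+0.0000) = 1.014
  Cl⁻ term: 0.0175·331.2^0.57·exp(0.008·62+0.085·10.0) = 1.837
  sum: 1.014 + 1.837 → r_corr = 2.851 μm/a
carbon steel: T≤10 °C ⇒ hinge +0.150·(10.0−10) = +0.0000
  SO₂ term: 1.77·31.1^0.52·exp(0.02·62+0.0000) = 36.54
  Cl⁻ term: 0.102·331.2^0.62·exp(0.033·62+0.04·10.0) = 42.99
  sum: 36.54 + 42.99 → r_corr = 79.52 μm/a
copper: temperature factor f = +0.126·(0.0) = +0.0000
  SO₂ term: 0.0053·31.1^0.26·exp(0.059·62+0.0000) = 0.5024
  Sd branch = 0.01025·Sd^0.27·e^(0.036·RH+0.049·T) = 0.747 μm/a
  r_corr = 0.5024 + 0.747 = 1.249 μm/a
Ordering by μm/a: carbon steel (79.5) > zinc (2.85) > copper (1.25)

["carbon steel", "zinc", "copper"]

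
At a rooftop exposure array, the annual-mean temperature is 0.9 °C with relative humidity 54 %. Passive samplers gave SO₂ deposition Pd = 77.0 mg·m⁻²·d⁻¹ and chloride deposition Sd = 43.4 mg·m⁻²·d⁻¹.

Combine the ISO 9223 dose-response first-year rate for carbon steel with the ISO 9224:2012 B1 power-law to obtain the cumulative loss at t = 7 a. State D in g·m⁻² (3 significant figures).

carbon steel: T≤10 °C ⇒ hinge +0.150·(0.9−10) = -1.3650
  Pd branch = 1.77·Pd^0.52·e^(0.02·RH+f) = 12.74 μm/a
  Sd branch = 0.102·Sd^0.62·e^(0.033·RH+0.04·T) = 6.507 μm/a
  r_corr = 12.74 + 6.507 = 19.25 μm/a
Long-term exponent b (ISO 9224 Table 2, B1) = 0.523
  D(7) = 19.25 × 7^0.523 = 19.25 × 2.767 = 53.25 μm
  Mass loss = 53.25 μm × 7.85 g/cm³ = 418 g·m⁻²

D(7) = 418 g·m⁻²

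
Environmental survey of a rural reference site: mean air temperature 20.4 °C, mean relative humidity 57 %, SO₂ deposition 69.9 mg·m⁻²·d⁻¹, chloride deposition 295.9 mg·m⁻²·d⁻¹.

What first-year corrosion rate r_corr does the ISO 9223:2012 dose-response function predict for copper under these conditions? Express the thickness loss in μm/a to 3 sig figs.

r_corr = 1.21 μm/a

copper: temperature factor f = -0.080·(10.4) = -0.8320
  sulphur-dioxide contribution → 0.2009 μm/a
  chloride contribution → 1.007 μm/a
  total first-year rate 1.208 μm/a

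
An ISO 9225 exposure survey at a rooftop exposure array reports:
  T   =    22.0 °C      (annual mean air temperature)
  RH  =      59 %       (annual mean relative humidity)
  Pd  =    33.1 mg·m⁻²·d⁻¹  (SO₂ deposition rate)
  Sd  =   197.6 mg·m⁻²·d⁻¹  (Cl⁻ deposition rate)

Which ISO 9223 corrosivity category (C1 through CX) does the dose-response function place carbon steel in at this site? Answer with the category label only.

carbon steel: temperature factor f = -0.054·(12.0) = -0.6480
  SO₂ term: 1.77·33.1^0.52·exp(0.02·59-0.6480) = 18.59
  Cl⁻ term: 0.102·197.6^0.62·exp(0.033·59+0.04·22.0) = 45.68
  r_corr = 18.59 + 45.68 = 64.27 μm/a
ISO 9223 Table 2 (carbon steel): 50 < 64.3 ≤ 80 μm/a ⇒ C4

C4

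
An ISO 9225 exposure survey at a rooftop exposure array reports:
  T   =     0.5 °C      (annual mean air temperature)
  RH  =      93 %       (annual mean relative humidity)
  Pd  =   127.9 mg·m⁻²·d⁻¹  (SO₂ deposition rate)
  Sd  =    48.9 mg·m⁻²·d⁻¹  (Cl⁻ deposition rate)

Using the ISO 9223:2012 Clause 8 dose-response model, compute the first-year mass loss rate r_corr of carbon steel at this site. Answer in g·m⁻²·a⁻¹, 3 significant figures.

carbon steel: f(T) = +0.150·(T−10) [T≤10 °C] = -1.4250
  sulphur-dioxide contribution → 34.08 μm/a
  chloride contribution → 24.98 μm/a
  ⇒ r_corr(carbon steel) = 59.05 μm/a
Convert to mass loss: 59.05 μm/a × 7.85 g/cm³ = 463.6 g·m⁻²·a⁻¹

r_corr = 464 g·m⁻²·a⁻¹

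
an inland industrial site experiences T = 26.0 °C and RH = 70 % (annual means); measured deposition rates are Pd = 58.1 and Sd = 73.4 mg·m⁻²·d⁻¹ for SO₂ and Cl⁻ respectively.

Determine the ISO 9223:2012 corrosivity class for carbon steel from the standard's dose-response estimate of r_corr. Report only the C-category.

C4

carbon steel: temperature factor f = -0.054·(16.0) = -0.8640
  SO₂ term: 1.77·58.1^0.52·exp(0.02·70-0.8640) = 25.01
  Sd branch = 0.102·Sd^0.62·e^(0.033·RH+0.04·T) = 41.71 μm/a
  sum: 25.01 + 41.71 → r_corr = 66.72 μm/a
Category bounds: 50…80 μm/a bracket r_corr ⇒ C4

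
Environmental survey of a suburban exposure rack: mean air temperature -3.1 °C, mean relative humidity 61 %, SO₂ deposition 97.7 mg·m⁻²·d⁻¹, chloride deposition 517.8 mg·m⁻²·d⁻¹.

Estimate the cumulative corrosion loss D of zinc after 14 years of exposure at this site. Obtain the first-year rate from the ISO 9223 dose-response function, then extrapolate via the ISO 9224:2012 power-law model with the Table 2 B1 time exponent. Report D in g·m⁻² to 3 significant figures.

D(14) = 107 g·m⁻²

zinc: temperature factor f = +0.038·(-13.1) = -0.4978
  Pd branch = 0.0129·Pd^0.44·e^(0.046·RH+f) = 0.9741 μm/a
  Cl⁻ term: 0.0175·517.8^0.57·exp(0.008·61+0.085·-3.1) = 0.772
  r_corr = 0.9741 + 0.772 = 1.746 μm/a
ISO 9224: D(t) = r_corr · t^b with b = 0.813 (zinc, B1)
  D(14) = 1.746 × 14^0.813 = 1.746 × 8.547 = 14.92 μm
  Mass loss = 14.92 μm × 7.14 g/cm³ = 106.6 g·m⁻²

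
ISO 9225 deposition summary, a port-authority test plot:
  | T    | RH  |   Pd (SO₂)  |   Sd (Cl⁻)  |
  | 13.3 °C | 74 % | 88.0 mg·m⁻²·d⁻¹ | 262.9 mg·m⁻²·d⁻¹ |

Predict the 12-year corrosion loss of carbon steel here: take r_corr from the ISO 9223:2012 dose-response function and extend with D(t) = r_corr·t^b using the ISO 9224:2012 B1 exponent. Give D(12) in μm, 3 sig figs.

D(12) = 477 μm

carbon steel: f(T) = -0.054·(T−10) [T>10 °C] = -0.1782
  Pd branch = 1.77·Pd^0.52·e^(0.02·RH+f) = 66.75 μm/a
  Sd branch = 0.102·Sd^0.62·e^(0.033·RH+0.04·T) = 63.16 μm/a
  sum: 66.75 + 63.16 → r_corr = 129.9 μm/a
ISO 9224: D(t) = r_corr · t^b with b = 0.523 (carbon steel, B1)
  D(12) = 129.9 × 12^0.523 = 129.9 × 3.668 = 476.5 μm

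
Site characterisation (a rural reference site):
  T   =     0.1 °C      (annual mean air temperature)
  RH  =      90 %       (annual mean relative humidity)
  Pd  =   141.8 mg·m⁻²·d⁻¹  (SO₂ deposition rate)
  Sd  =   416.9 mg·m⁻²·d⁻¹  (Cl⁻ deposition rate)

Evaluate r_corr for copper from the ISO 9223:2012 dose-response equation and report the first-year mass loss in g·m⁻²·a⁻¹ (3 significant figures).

r_corr = 22.0 g·m⁻²·a⁻¹

copper: temperature factor f = +0.126·(-9.9) = -1.2474
  sulphur-dioxide contribution → 1.117 μm/a
  chloride contribution → 1.341 μm/a
  ⇒ r_corr(copper) = 2.458 μm/a
Convert to mass loss: 2.458 μm/a × 8.96 g/cm³ = 22.02 g·m⁻²·a⁻¹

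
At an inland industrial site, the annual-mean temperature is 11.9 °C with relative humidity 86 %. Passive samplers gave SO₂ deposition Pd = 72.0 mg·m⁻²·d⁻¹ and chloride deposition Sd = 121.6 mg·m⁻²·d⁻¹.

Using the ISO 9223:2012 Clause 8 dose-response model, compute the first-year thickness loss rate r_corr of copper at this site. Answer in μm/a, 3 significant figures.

copper: temperature factor f = -0.080·(1.9) = -0.1520
  Pd branch = 0.0053·Pd^0.26·e^(0.059·RH+f) = 2.212 μm/a
  Sd branch = 0.01025·Sd^0.27·e^(0.036·RH+0.049·T) = 1.484 μm/a
  sum: 2.212 + 1.484 → r_corr = 3.696 μm/a

r_corr = 3.70 μm/a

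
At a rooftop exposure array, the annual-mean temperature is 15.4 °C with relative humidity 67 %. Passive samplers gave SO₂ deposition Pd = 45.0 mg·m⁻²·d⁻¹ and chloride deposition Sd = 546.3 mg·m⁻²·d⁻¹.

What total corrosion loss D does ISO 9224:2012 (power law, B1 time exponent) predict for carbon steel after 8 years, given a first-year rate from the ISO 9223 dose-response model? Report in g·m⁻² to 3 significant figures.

carbon steel: temperature factor f = -0.054·(5.4) = -0.2916
  sulphur-dioxide contribution → 36.56 μm/a
  chloride contribution → 85.81 μm/a
  total first-year rate 122.4 μm/a
ISO 9224: D(t) = r_corr · t^b with b = 0.523 (carbon steel, B1)
  D(8) = 122.4 × 8^0.523 = 122.4 × 2.967 = 363.1 μm
  Mass loss = 363.1 μm × 7.85 g/cm³ = 2850 g·m⁻²

D(8) = 2.85e+03 g·m⁻²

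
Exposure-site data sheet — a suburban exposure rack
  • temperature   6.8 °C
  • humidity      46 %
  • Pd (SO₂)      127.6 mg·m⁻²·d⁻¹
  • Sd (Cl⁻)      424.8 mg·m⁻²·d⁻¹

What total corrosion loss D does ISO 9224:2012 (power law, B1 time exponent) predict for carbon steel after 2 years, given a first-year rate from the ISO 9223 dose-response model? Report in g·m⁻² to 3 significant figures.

carbon steel: f(T) = +0.150·(T−10) [T≤10 °C] = -0.4800
  SO₂ term: 1.77·127.6^0.52·exp(0.02·46-0.4800) = 34.21
  Cl⁻ term: 0.102·424.8^0.62·exp(0.033·46+0.04·6.8) = 26.03
  sum: 34.21 + 26.03 → r_corr = 60.24 μm/a
Long-term exponent b (ISO 9224 Table 2, B1) = 0.523
  D(2) = 60.24 × 2^0.523 = 60.24 × 1.437 = 86.55 μm
  Mass loss = 86.55 μm × 7.85 g/cm³ = 679.5 g·m⁻²

D(2) = 679 g·m⁻²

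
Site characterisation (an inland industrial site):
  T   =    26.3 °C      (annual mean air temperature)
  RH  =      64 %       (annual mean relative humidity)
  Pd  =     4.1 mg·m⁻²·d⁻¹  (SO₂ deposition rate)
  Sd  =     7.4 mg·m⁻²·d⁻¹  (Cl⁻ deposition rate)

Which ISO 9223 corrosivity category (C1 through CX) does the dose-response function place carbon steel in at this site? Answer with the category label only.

carbon steel: T>10 °C ⇒ hinge -0.054·(26.3−10) = -0.8802
  sulphur-dioxide contribution → 5.499 μm/a
  chloride contribution → 8.349 μm/a
  ⇒ r_corr(carbon steel) = 13.85 μm/a
13.8 μm/a falls in (1.3, 25] for carbon steel → category C2

C2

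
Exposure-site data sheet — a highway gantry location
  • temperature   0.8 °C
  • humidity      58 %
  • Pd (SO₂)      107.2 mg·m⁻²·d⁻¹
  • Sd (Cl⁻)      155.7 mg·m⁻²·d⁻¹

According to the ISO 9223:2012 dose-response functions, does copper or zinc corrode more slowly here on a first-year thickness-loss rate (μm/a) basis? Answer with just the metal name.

copper: f(T) = +0.126·(T−10) [T≤10 °C] = -1.1592
  Pd branch = 0.0053·Pd^0.26·e^(0.059·RH+f) = 0.1717 μm/a
  Cl⁻ term: 0.01025·155.7^0.27·exp(0.036·58+0.049·0.8) = 0.3361
  sum: 0.1717 + 0.3361 → r_corr = 0.5078 μm/a
zinc: f(T) = +0.038·(T−10) [T≤10 °C] = -0.3496
  SO₂ term: 0.0129·107.2^0.44·exp(0.046·58-0.3496) = 1.025
  Sd branch = 0.0175·Sd^0.57·e^(0.008·RH+0.085·T) = 0.5293 μm/a
  r_corr = 1.025 + 0.5293 = 1.554 μm/a
Ordering by μm/a: zinc (1.55) > copper (0.508)

copper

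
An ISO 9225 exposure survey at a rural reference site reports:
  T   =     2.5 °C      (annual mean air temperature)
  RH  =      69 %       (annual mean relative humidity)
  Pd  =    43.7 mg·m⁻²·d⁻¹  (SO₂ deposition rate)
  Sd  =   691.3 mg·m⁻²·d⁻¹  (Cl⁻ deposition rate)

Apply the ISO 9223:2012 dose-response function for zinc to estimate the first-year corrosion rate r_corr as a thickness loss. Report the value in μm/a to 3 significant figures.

r_corr = 2.78 μm/a

zinc: f(T) = +0.038·(T−10) [T≤10 °C] = -0.2850
  SO₂ term: 0.0129·43.7^0.44·exp(0.046·69-0.2850) = 1.222
  Sd branch = 0.0175·Sd^0.57·e^(0.008·RH+0.085·T) = 1.562 μm/a
  sum: 1.222 + 1.562 → r_corr = 2.784 μm/a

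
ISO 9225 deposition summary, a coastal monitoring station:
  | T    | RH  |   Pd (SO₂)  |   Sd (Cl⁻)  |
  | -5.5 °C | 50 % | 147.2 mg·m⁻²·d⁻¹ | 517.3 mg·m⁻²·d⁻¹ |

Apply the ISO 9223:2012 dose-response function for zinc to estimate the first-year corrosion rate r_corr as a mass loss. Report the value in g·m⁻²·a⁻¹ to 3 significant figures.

zinc: T≤10 °C ⇒ hinge +0.038·(-5.5−10) = -0.5890
  SO₂ term: 0.0129·147.2^0.44·exp(0.046·50-0.5890) = 0.642
  Cl⁻ term: 0.0175·517.3^0.57·exp(0.008·50+0.085·-5.5) = 0.5762
  sum: 0.642 + 0.5762 → r_corr = 1.218 μm/a
Convert to mass loss: 1.218 μm/a × 7.14 g/cm³ = 8.698 g·m⁻²·a⁻¹

r_corr = 8.70 g·m⁻²·a⁻¹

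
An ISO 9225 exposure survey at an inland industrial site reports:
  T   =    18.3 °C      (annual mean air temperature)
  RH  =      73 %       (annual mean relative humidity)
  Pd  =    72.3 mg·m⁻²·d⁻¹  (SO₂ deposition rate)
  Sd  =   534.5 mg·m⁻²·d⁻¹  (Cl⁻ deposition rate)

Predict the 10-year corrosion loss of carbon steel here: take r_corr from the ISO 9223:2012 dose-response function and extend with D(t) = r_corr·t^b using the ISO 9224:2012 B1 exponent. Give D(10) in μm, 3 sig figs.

D(10) = 537 μm

carbon steel: T>10 °C ⇒ hinge -0.054·(18.3−10) = -0.4482
  Pd branch = 1.77·Pd^0.52·e^(0.02·RH+f) = 45.1 μm/a
  Cl⁻ term: 0.102·534.5^0.62·exp(0.033·73+0.04·18.3) = 115.9
  r_corr = 45.1 + 115.9 = 161 μm/a
ISO 9224: D(t) = r_corr · t^b with b = 0.523 (carbon steel, B1)
  D(10) = 161 × 10^0.523 = 161 × 3.334 = 536.8 μm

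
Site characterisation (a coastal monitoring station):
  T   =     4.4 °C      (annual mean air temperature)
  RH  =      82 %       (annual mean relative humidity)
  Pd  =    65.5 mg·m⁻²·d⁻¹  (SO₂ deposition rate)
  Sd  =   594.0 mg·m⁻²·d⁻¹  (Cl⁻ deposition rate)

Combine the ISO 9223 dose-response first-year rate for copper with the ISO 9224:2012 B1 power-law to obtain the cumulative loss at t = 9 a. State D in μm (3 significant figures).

D(9) = 10.2 μm

copper: f(T) = +0.126·(T−10) [T≤10 °C] = -0.7056
  sulphur-dioxide contribution → 0.9799 μm/a
  chloride contribution → 1.366 μm/a
  ⇒ r_corr(copper) = 2.345 μm/a
ISO 9224: D(t) = r_corr · t^b with b = 0.667 (copper, B1)
  D(9) = 2.345 × 9^0.667 = 2.345 × 4.33 = 10.16 μm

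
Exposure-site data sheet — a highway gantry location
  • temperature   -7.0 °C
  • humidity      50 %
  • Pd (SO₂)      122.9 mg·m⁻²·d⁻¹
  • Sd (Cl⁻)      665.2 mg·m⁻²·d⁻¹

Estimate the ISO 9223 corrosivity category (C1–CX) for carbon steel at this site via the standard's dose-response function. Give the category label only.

C3

carbon steel: temperature factor f = +0.150·(-17.0) = -2.5500
  SO₂ term: 1.77·122.9^0.52·exp(0.02·50-2.5500) = 4.585
  Cl⁻ term: 0.102·665.2^0.62·exp(0.033·50+0.04·-7.0) = 22.58
  sum: 4.585 + 22.58 → r_corr = 27.17 μm/a
27.2 μm/a falls in (25, 50] for carbon steel → category C3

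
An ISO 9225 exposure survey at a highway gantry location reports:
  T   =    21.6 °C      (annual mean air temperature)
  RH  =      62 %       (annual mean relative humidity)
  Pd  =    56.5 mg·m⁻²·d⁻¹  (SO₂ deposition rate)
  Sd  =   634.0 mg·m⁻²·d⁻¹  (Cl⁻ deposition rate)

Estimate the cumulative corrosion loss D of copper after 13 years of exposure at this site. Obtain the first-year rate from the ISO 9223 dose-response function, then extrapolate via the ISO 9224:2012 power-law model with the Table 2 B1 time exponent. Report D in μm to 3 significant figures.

D(13) = 9.98 μm

copper: T>10 °C ⇒ hinge -0.080·(21.6−10) = -0.9280
  sulphur-dioxide contribution → 0.232 μm/a
  chloride contribution → 1.571 μm/a
  total first-year rate 1.803 μm/a
Power-law: D(13) = r_corr · 13^0.667
  D(13) = 1.803 × 13^0.667 = 1.803 × 5.534 = 9.979 μm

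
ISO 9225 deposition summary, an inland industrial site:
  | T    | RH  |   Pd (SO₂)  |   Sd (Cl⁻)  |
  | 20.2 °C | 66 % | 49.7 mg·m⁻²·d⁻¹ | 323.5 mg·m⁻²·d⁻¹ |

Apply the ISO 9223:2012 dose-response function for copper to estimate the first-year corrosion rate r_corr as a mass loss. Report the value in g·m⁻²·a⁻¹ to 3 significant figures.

r_corr = 15.5 g·m⁻²·a⁻¹

copper: T>10 °C ⇒ hinge -0.080·(20.2−10) = -0.8160
  sulphur-dioxide contribution → 0.3178 μm/a
  chloride contribution → 1.413 μm/a
  ⇒ r_corr(copper) = 1.731 μm/a
Convert to mass loss: 1.731 μm/a × 8.96 g/cm³ = 15.51 g·m⁻²·a⁻¹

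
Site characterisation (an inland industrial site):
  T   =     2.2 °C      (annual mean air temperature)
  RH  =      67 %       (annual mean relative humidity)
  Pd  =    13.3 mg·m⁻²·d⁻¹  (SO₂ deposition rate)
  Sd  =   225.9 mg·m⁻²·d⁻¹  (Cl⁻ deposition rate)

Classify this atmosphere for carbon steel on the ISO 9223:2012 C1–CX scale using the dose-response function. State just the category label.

carbon steel: temperature factor f = +0.150·(-7.8) = -1.1700
  sulphur-dioxide contribution → 8.058 μm/a
  chloride contribution → 29.27 μm/a
  total first-year rate 37.33 μm/a
Category bounds: 25…50 μm/a bracket r_corr ⇒ C3

C3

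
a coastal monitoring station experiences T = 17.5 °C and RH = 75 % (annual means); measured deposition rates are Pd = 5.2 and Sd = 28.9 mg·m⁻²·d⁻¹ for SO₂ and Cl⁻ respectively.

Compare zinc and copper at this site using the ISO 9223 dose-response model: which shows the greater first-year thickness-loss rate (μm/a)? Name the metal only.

zinc: temperature factor f = -0.071·(7.5) = -0.5325
  Pd branch = 0.0129·Pd^0.44·e^(0.046·RH+f) = 0.4928 μm/a
  Sd branch = 0.0175·Sd^0.57·e^(0.008·RH+0.085·T) = 0.9602 μm/a
  r_corr = 0.4928 + 0.9602 = 1.453 μm/a
copper: f(T) = -0.080·(T−10) [T>10 °C] = -0.6000
  Pd branch = 0.0053·Pd^0.26·e^(0.059·RH+f) = 0.3729 μm/a
  Sd branch = 0.01025·Sd^0.27·e^(0.036·RH+0.049·T) = 0.8916 μm/a
  r_corr = 0.3729 + 0.8916 = 1.265 μm/a
Ordering by μm/a: zinc (1.45) > copper (1.26)

zinc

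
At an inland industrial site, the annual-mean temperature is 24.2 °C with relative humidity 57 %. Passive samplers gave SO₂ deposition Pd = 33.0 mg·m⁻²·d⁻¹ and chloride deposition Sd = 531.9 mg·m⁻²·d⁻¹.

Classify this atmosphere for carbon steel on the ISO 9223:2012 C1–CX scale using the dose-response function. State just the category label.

carbon steel: T>10 °C ⇒ hinge -0.054·(24.2−10) = -0.7668
  sulphur-dioxide contribution → 15.84 μm/a
  chloride contribution → 86.28 μm/a
  total first-year rate 102.1 μm/a
Category bounds: 80…200 μm/a bracket r_corr ⇒ C5

C5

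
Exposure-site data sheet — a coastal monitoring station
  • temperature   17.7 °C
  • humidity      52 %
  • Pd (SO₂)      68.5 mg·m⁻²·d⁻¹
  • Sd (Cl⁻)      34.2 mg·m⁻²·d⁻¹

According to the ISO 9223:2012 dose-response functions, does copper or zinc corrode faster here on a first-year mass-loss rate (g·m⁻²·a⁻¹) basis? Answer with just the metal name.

copper: f(T) = -0.080·(T−10) [T>10 °C] = -0.6160
  Pd branch = 0.0053·Pd^0.26·e^(0.059·RH+f) = 0.1847 μm/a
  Sd branch = 0.01025·Sd^0.27·e^(0.036·RH+0.049·T) = 0.4117 μm/a
  sum: 0.1847 + 0.4117 → r_corr = 0.5964 μm/a
  mass loss = 0.5964 μm/a × 8.96 g/cm³ = 5.344 g·m⁻²·a⁻¹
zinc: T>10 °C ⇒ hinge -0.071·(17.7−10) = -0.5467
  Pd branch = 0.0129·Pd^0.44·e^(0.046·RH+f) = 0.5244 μm/a
  Cl⁻ term: 0.0175·34.2^0.57·exp(0.008·52+0.085·17.7) = 0.8943
  sum: 0.5244 + 0.8943 → r_corr = 1.419 μm/a
  mass loss = 1.419 μm/a × 7.14 g/cm³ = 10.13 g·m⁻²·a⁻¹
Ordering by g·m⁻²·a⁻¹: zinc (10.1) > copper (5.34)

zinc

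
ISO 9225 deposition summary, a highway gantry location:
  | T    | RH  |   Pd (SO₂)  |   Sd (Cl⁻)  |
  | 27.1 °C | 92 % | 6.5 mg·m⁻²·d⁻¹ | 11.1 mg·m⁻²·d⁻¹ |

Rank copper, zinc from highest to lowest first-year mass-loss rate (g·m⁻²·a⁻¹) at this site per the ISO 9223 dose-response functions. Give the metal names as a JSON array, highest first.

["copper", "zinc"]

copper: f(T) = -0.080·(T−10) [T>10 °C] = -1.3680
  Pd branch = 0.0053·Pd^0.26·e^(0.059·RH+f) = 0.4999 μm/a
  Cl⁻ term: 0.01025·11.1^0.27·exp(0.036·92+0.049·27.1) = 2.033
  sum: 0.4999 + 2.033 → r_corr = 2.532 μm/a
  mass loss = 2.532 μm/a × 8.96 g/cm³ = 22.69 g·m⁻²·a⁻¹
zinc: temperature factor f = -0.071·(17.1) = -1.2141
  SO₂ term: 0.0129·6.5^0.44·exp(0.046·92-1.2141) = 0.6011
  Cl⁻ term: 0.0175·11.1^0.57·exp(0.008·92+0.085·27.1) = 1.442
  r_corr = 0.6011 + 1.442 = 2.043 μm/a
  mass loss = 2.043 μm/a × 7.14 g/cm³ = 14.59 g·m⁻²·a⁻¹
Ordering by g·m⁻²·a⁻¹: copper (22.7) > zinc (14.6)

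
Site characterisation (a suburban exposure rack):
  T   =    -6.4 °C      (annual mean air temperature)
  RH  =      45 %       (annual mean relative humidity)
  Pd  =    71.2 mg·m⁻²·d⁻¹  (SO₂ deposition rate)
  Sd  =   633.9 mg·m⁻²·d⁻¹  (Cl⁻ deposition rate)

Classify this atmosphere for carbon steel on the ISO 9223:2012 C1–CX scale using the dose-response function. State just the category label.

C2

carbon steel: f(T) = +0.150·(T−10) [T≤10 °C] = -2.4600
  Pd branch = 1.77·Pd^0.52·e^(0.02·RH+f) = 3.418 μm/a
  Sd branch = 0.102·Sd^0.62·e^(0.033·RH+0.04·T) = 19.04 μm/a
  r_corr = 3.418 + 19.04 = 22.46 μm/a
ISO 9223 Table 2 (carbon steel): 1.3 < 22.5 ≤ 25 μm/a ⇒ C2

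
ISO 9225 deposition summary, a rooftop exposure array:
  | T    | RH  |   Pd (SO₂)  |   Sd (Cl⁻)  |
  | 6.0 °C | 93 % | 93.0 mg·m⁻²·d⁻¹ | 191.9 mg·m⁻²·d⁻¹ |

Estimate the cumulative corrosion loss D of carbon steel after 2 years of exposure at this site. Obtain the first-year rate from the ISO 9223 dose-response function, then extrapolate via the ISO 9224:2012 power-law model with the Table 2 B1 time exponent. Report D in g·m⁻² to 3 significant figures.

carbon steel: temperature factor f = +0.150·(-4.0) = -0.6000
  Pd branch = 1.77·Pd^0.52·e^(0.02·RH+f) = 65.89 μm/a
  Cl⁻ term: 0.102·191.9^0.62·exp(0.033·93+0.04·6.0) = 72.64
  r_corr = 65.89 + 72.64 = 138.5 μm/a
Long-term exponent b (ISO 9224 Table 2, B1) = 0.523
  D(2) = 138.5 × 2^0.523 = 138.5 × 1.437 = 199.1 μm
  Mass loss = 199.1 μm × 7.85 g/cm³ = 1563 g·m⁻²

D(2) = 1.56e+03 g·m⁻²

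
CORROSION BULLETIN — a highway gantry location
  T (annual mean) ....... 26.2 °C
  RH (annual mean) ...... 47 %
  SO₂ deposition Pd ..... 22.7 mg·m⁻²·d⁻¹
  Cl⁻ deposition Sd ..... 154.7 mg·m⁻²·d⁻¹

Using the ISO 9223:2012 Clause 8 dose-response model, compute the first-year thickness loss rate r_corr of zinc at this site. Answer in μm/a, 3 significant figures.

zinc: T>10 °C ⇒ hinge -0.071·(26.2−10) = -1.1502
  SO₂ term: 0.0129·22.7^0.44·exp(0.046·47-1.1502) = 0.1402
  Sd branch = 0.0175·Sd^0.57·e^(0.008·RH+0.085·T) = 4.183 μm/a
  sum: 0.1402 + 4.183 → r_corr = 4.323 μm/a

r_corr = 4.32 μm/a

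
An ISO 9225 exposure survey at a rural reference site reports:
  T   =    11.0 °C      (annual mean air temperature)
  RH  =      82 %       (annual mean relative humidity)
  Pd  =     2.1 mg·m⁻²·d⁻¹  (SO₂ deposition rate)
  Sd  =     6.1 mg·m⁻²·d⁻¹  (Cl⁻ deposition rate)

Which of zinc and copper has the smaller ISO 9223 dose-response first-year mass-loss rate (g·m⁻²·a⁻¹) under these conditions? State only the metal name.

zinc: temperature factor f = -0.071·(1.0) = -0.0710
  sulphur-dioxide contribution → 0.7239 μm/a
  chloride contribution → 0.2408 μm/a
  ⇒ r_corr(zinc) = 0.9647 μm/a
  mass loss = 0.9647 μm/a × 7.14 g/cm³ = 6.888 g·m⁻²·a⁻¹
copper: f(T) = -0.080·(T−10) [T>10 °C] = -0.0800
  sulphur-dioxide contribution → 0.7489 μm/a
  chloride contribution → 0.5481 μm/a
  ⇒ r_corr(copper) = 1.297 μm/a
  mass loss = 1.297 μm/a × 8.96 g/cm³ = 11.62 g·m⁻²·a⁻¹
Ordering by g·m⁻²·a⁻¹: copper (11.6) > zinc (6.89)

zinc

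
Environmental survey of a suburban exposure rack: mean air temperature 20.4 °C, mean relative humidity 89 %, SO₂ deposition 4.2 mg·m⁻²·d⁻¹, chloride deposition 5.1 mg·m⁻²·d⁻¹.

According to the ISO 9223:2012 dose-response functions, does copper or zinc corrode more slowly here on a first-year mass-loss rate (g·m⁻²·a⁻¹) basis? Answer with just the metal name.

zinc

copper: temperature factor f = -0.080·(10.4) = -0.8320
  SO₂ term: 0.0053·4.2^0.26·exp(0.059·89-0.8320) = 0.639
  Cl⁻ term: 0.01025·5.1^0.27·exp(0.036·89+0.049·20.4) = 1.065
  sum: 0.639 + 1.065 → r_corr = 1.704 μm/a
  mass loss = 1.704 μm/a × 8.96 g/cm³ = 15.27 g·m⁻²·a⁻¹
zinc: T>10 °C ⇒ hinge -0.071·(20.4−10) = -0.7384
  SO₂ term: 0.0129·4.2^0.44·exp(0.046·89-0.7384) = 0.6952
  Sd branch = 0.0175·Sd^0.57·e^(0.008·RH+0.085·T) = 0.5113 μm/a
  r_corr = 0.6952 + 0.5113 = 1.206 μm/a
  mass loss = 1.206 μm/a × 7.14 g/cm³ = 8.614 g·m⁻²·a⁻¹
Ordering by g·m⁻²·a⁻¹: copper (15.3) > zinc (8.61)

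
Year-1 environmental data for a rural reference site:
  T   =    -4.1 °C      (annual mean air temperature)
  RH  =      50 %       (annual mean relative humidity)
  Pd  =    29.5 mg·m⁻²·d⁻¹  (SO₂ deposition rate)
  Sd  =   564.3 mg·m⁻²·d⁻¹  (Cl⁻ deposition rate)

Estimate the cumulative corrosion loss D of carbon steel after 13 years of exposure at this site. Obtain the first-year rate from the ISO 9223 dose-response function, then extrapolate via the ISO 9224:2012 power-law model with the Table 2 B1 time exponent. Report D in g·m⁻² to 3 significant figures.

carbon steel: T≤10 °C ⇒ hinge +0.150·(-4.1−10) = -2.1150
  SO₂ term: 1.77·29.5^0.52·exp(0.02·50-2.1150) = 3.373
  Sd branch = 0.102·Sd^0.62·e^(0.033·RH+0.04·T) = 22.9 μm/a
  r_corr = 3.373 + 22.9 = 26.28 μm/a
Power-law: D(13) = r_corr · 13^0.523
  D(13) = 26.28 × 13^0.523 = 26.28 × 3.825 = 100.5 μm
  Mass loss = 100.5 μm × 7.85 g/cm³ = 788.9 g·m⁻²

D(13) = 789 g·m⁻²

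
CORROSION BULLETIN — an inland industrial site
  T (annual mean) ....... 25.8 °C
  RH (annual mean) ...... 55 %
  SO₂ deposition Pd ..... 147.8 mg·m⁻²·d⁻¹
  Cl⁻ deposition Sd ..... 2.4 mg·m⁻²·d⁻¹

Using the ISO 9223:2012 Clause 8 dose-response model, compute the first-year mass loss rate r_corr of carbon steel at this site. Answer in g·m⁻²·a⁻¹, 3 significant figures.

carbon steel: temperature factor f = -0.054·(15.8) = -0.8532
  sulphur-dioxide contribution → 30.44 μm/a
  chloride contribution → 3.025 μm/a
  total first-year rate 33.46 μm/a
Convert to mass loss: 33.46 μm/a × 7.85 g/cm³ = 262.7 g·m⁻²·a⁻¹

r_corr = 263 g·m⁻²·a⁻¹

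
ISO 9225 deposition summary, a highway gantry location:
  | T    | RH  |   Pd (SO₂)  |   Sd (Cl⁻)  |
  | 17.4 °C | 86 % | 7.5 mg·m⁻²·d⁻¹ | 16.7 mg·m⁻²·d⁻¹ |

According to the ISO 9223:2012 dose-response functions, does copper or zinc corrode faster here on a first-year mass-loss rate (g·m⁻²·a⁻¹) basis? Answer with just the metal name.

copper: T>10 °C ⇒ hinge -0.080·(17.4−10) = -0.5920
  Pd branch = 0.0053·Pd^0.26·e^(0.059·RH+f) = 0.7912 μm/a
  Cl⁻ term: 0.01025·16.7^0.27·exp(0.036·86+0.049·17.4) = 1.137
  r_corr = 0.7912 + 1.137 = 1.928 μm/a
  mass loss = 1.928 μm/a × 8.96 g/cm³ = 17.28 g·m⁻²·a⁻¹
zinc: temperature factor f = -0.071·(7.4) = -0.5254
  SO₂ term: 0.0129·7.5^0.44·exp(0.046·86-0.5254) = 0.9672
  Cl⁻ term: 0.0175·16.7^0.57·exp(0.008·86+0.085·17.4) = 0.7605
  r_corr = 0.9672 + 0.7605 = 1.728 μm/a
  mass loss = 1.728 μm/a × 7.14 g/cm³ = 12.34 g·m⁻²·a⁻¹
Ordering by g·m⁻²·a⁻¹: copper (17.3) > zinc (12.3)

copper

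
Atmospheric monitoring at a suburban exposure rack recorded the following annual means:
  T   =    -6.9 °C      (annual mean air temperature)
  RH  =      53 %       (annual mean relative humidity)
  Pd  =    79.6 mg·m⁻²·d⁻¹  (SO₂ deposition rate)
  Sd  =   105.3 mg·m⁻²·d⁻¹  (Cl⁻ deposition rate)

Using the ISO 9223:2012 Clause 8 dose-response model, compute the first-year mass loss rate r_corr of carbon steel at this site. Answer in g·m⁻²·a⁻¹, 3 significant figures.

r_corr = 93.6 g·m⁻²·a⁻¹

carbon steel: f(T) = +0.150·(T−10) [T≤10 °C] = -2.5350
  SO₂ term: 1.77·79.6^0.52·exp(0.02·53-2.5350) = 3.943
  Cl⁻ term: 0.102·105.3^0.62·exp(0.033·53+0.04·-6.9) = 7.984
  sum: 3.943 + 7.984 → r_corr = 11.93 μm/a
Convert to mass loss: 11.93 μm/a × 7.85 g/cm³ = 93.63 g·m⁻²·a⁻¹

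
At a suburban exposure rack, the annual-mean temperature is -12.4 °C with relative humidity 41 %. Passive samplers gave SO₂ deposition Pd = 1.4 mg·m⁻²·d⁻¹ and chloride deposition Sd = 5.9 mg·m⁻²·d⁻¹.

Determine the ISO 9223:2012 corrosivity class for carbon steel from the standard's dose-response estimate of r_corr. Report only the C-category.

carbon steel: temperature factor f = +0.150·(-22.4) = -3.3600
  sulphur-dioxide contribution → 0.1663 μm/a
  chloride contribution → 0.7223 μm/a
  total first-year rate 0.8886 μm/a
0.889 μm/a falls in (0, 1.3] for carbon steel → category C1

C1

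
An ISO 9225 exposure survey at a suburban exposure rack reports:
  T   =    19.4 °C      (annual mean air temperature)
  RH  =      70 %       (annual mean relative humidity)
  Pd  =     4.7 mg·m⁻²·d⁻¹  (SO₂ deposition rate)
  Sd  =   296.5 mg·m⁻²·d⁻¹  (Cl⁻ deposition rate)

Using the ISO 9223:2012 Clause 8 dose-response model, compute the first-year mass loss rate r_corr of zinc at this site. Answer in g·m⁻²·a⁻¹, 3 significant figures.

r_corr = 31.5 g·m⁻²·a⁻¹

zinc: temperature factor f = -0.071·(9.4) = -0.6674
  sulphur-dioxide contribution → 0.3273 μm/a
  chloride contribution → 4.087 μm/a
  total first-year rate 4.415 μm/a
Convert to mass loss: 4.415 μm/a × 7.14 g/cm³ = 31.52 g·m⁻²·a⁻¹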